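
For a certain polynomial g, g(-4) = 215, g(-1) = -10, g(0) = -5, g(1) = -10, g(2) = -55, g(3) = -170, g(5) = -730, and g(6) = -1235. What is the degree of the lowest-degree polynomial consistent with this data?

3

Divided differences on the nodes -4, -1, 0, 1, 2, 3, 5, 6:
  order 0: 215  -10  -5  -10  -55  -170  -730  -1235
  order 1: -75  5  -5  -45  -115  -280  -505
  order 2: 20  -5  -20  -35  -55  -75
  order 3: -5  -5  -5  -5  -5
  order 4: 0  0  0  0
  order 5: 0  0  0
  order 6: 0  0
  order 7: 0
The order-3 divided differences are all -5 (nonzero) and every higher order vanishes, so the data lies on a polynomial of degree exactly 3.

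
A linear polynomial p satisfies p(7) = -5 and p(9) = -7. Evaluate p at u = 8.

Using the Lagrange interpolation formula with nodes 7, 9:
  L_0(u) = (u - 9) / -2
  L_1(u) = (u - 7) / 2
Then p(u) = -5·L_0(u) - 7·L_1(u).
Expanding and collecting terms gives p(u) = -u + 2.
Evaluating at u = 8: p(8) = -6.

-6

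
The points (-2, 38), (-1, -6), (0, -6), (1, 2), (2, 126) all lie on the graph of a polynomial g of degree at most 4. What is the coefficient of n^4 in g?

6

Write g(n) = an^4 + bn^3 + cn^2 + dn + e. Substituting each data point gives a linear system:
  16a - 8b + 4c - 2d + e = 38
  a - b + c - d + e = -6
  e = -6
  a + b + c + d + e = 2
  16a + 8b + 4c + 2d + e = 126
Solving the system yields a = 6, b = 6, c = -2, d = -2, e = -6.
So g(n) = 6n⁴ + 6n³ - 2n² - 2n - 6.
The leading coefficient is 6.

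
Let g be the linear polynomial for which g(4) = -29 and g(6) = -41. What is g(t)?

Write g(t) = at + b. Substituting each data point gives a linear system:
  4a + b = -29
  6a + b = -41
Solving the system yields a = -6, b = -5.
So g(t) = -6t - 5.
Check: g(4) = -29. ✓

g(t) = -6t - 5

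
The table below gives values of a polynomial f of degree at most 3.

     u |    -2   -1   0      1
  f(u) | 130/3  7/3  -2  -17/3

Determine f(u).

Using the Lagrange interpolation formula with nodes -2, -1, 0, 1:
  L_0(u) = (u + 1)u(u - 1) / -6
  L_1(u) = (u + 2)u(u - 1) / 2
  L_2(u) = (u + 2)(u + 1)(u - 1) / -2
  L_3(u) = (u + 2)(u + 1)u / 6
Then f(u) = 130/3·L_0(u) + 7/3·L_1(u) - 2·L_2(u) - 17/3·L_3(u).
Expanding and collecting terms gives f(u) = -6u^3 + (1/3)u^2 + 2u - 2.
Check: f(-2) = 130/3. ✓

f(u) = -6u^3 + (1/3)u^2 + 2u - 2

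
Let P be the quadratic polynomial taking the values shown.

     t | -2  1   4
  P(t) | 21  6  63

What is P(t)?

Using the Lagrange interpolation formula with nodes -2, 1, 4:
  L_0(t) = (t - 1)(t - 4) / 18
  L_1(t) = (t + 2)(t - 4) / -9
  L_2(t) = (t + 2)(t - 1) / 18
Then P(t) = 21·L_0(t) + 6·L_1(t) + 63·L_2(t).
Expanding and collecting terms gives P(t) = 4t^2 - t + 3.
Check: P(1) = 6. ✓

P(t) = 4t^2 - t + 3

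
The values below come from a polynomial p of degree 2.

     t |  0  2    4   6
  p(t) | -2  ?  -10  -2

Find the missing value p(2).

The 3 known points determine the degree-2 polynomial uniquely.
Write p(t) = at^2 + bt + c. Substituting each data point gives a linear system:
  c = -2
  16a + 4b + c = -10
  36a + 6b + c = -2
Solving the system yields a = 1, b = -6, c = -2.
So p(t) = t² - 6t - 2.
Then p(2) = -10.

-10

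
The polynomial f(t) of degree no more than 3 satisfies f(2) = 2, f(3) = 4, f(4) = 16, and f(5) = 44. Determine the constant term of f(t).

4

Write f(t) = at^3 + bt^2 + ct + d. Substituting each data point gives a linear system:
  8a + 4b + 2c + d = 2
  27a + 9b + 3c + d = 4
  64a + 16b + 4c + d = 16
  125a + 25b + 5c + d = 44
Solving the system yields a = 1, b = -4, c = 3, d = 4.
So f(t) = t³ - 4t² + 3t + 4.
The constant term is 4.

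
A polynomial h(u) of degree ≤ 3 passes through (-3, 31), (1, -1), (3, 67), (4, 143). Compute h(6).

Write h(u) = au^3 + bu^2 + cu + d. Substituting each data point gives a linear system:
  -27a + 9b - 3c + d = 31
  a + b + c + d = -1
  27a + 9b + 3c + d = 67
  64a + 16b + 4c + d = 143
Solving the system yields a = 1, b = 6, c = -3, d = -5.
So h(u) = u^3 + 6u^2 - 3u - 5.
Then h(6) = 409.

409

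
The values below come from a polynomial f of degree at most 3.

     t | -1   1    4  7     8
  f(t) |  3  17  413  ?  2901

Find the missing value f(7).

1979

The 4 known points determine the degree-3 polynomial uniquely.
Write f(t) = at^3 + bt^2 + ct + d. Substituting each data point gives a linear system:
  -a + b - c + d = 3
  a + b + c + d = 17
  64a + 16b + 4c + d = 413
  512a + 64b + 8c + d = 2901
Solving the system yields a = 5, b = 5, c = 2, d = 5.
So f(t) = 5t³ + 5t² + 2t + 5.
Then f(7) = 1979.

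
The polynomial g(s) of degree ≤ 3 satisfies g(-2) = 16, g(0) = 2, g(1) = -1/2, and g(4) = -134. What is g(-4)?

Using the Lagrange interpolation formula with nodes -2, 0, 1, 4:
  L_0(s) = s(s - 1)(s - 4) / -36
  L_1(s) = (s + 2)(s - 1)(s - 4) / 8
  L_2(s) = (s + 2)s(s - 4) / -9
  L_3(s) = (s + 2)s(s - 1) / 72
Then g(s) = 16·L_0(s) + 2·L_1(s) - 1/2·L_2(s) - 134·L_3(s).
Expanding and collecting terms gives g(s) = -2s³ - (1/2)s² + 2.
Evaluating at s = -4: g(-4) = 122.

122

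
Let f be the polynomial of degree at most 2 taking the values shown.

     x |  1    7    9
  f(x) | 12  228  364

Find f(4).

Using the Lagrange interpolation formula with nodes 1, 7, 9:
  L_0(x) = (x - 7)(x - 9) / 48
  L_1(x) = (x - 1)(x - 9) / -12
  L_2(x) = (x - 1)(x - 7) / 16
Then f(x) = 12·L_0(x) + 228·L_1(x) + 364·L_2(x).
Expanding and collecting terms gives f(x) = 4x^2 + 4x + 4.
Evaluating at x = 4: f(4) = 84.

84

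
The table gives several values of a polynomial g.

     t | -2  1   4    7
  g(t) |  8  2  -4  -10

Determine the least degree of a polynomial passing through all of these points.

Forward differences of the values at t = -2, 1, 4, 7:
  g  : 8  2  -4  -10
  Δ  : -6  -6  -6
  Δ^2: 0  0
  Δ^3: 0
The first differences are constant (-6) and nonzero, while all higher differences vanish, so the minimal degree is 1.

1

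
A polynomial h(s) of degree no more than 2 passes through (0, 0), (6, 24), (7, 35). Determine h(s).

Using the Lagrange interpolation formula with nodes 0, 6, 7:
  L_0(s) = (s - 6)(s - 7) / 42
  L_1(s) = s(s - 7) / -6
  L_2(s) = s(s - 6) / 7
Then h(s) = 0·L_0(s) + 24·L_1(s) + 35·L_2(s).
Expanding and collecting terms gives h(s) = s² - 2s.
Check: h(6) = 24. ✓

h(s) = s^2 - 2s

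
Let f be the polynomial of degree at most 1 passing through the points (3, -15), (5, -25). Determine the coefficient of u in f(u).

-5

Write f(u) = au + b. Substituting each data point gives a linear system:
  3a + b = -15
  5a + b = -25
Solving the system yields a = -5, b = 0.
So f(u) = -5u.
The leading coefficient is -5.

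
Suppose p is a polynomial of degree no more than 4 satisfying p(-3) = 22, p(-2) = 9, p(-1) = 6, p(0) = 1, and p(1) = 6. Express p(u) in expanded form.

Write p(u) = au^4 + bu^3 + cu^2 + du + e. Substituting each data point gives a linear system:
  81a - 27b + 9c - 3d + e = 22
  16a - 8b + 4c - 2d + e = 9
  a - b + c - d + e = 6
  e = 1
  a + b + c + d + e = 6
Solving the system yields a = 1, b = 4, c = 4, d = -4, e = 1.
So p(u) = u⁴ + 4u³ + 4u² - 4u + 1.
Check: p(-2) = 9. ✓

p(u) = u^4 + 4u^3 + 4u^2 - 4u + 1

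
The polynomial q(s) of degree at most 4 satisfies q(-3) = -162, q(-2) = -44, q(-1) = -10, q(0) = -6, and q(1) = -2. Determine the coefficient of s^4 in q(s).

Write q(s) = as^4 + bs^3 + cs^2 + ds + e. Substituting each data point gives a linear system:
  81a - 27b + 9c - 3d + e = -162
  16a - 8b + 4c - 2d + e = -44
  a - b + c - d + e = -10
  e = -6
  a + b + c + d + e = -2
Solving the system yields a = -1, b = 3, c = 1, d = 1, e = -6.
So q(s) = -s^4 + 3s^3 + s^2 + s - 6.
The leading coefficient is -1.

-1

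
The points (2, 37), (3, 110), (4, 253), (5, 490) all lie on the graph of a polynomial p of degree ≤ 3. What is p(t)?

Using the Lagrange interpolation formula with nodes 2, 3, 4, 5:
  L_0(t) = (t - 3)(t - 4)(t - 5) / -6
  L_1(t) = (t - 2)(t - 4)(t - 5) / 2
  L_2(t) = (t - 2)(t - 3)(t - 5) / -2
  L_3(t) = (t - 2)(t - 3)(t - 4) / 6
Then p(t) = 37·L_0(t) + 110·L_1(t) + 253·L_2(t) + 490·L_3(t).
Expanding and collecting terms gives p(t) = 4t³ - t² + 2t + 5.
Check: p(2) = 37. ✓

p(t) = 4t^3 - t^2 + 2t + 5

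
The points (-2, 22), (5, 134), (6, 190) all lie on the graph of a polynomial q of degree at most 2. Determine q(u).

Write q(u) = au^2 + bu + c. Substituting each data point gives a linear system:
  4a - 2b + c = 22
  25a + 5b + c = 134
  36a + 6b + c = 190
Solving the system yields a = 5, b = 1, c = 4.
So q(u) = 5u² + u + 4.
Check: q(5) = 134. ✓

q(u) = 5u^2 + u + 4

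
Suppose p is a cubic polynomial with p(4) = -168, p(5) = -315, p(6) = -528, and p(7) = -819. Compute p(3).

-75

Forward differences of the values at t = 4, 5, 6, 7:
  p  : -168  -315  -528  -819
  Δ  : -147  -213  -291
  Δ^2: -66  -78
  Δ^3: -12
The third differences are constant, confirming degree 3.
Interpolating (Newton forward form) and evaluating at t = 3 gives p(3) = -75.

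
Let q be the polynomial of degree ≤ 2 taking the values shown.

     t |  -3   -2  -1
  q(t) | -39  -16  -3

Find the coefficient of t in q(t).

Write q(t) = at^2 + bt + c. Substituting each data point gives a linear system:
  9a - 3b + c = -39
  4a - 2b + c = -16
  a - b + c = -3
Solving the system yields a = -5, b = -2, c = 0.
So q(t) = -5t² - 2t.
The coefficient of t is -2.

-2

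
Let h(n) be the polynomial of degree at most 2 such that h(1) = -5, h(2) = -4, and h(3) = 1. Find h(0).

Write h(n) = an^2 + bn + c. Substituting each data point gives a linear system:
  a + b + c = -5
  4a + 2b + c = -4
  9a + 3b + c = 1
Solving the system yields a = 2, b = -5, c = -2.
So h(n) = 2n^2 - 5n - 2.
Then h(0) = -2.

-2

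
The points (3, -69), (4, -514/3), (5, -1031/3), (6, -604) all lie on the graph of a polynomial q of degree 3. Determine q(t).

Write q(t) = at^3 + bt^2 + ct + d. Substituting each data point gives a linear system:
  27a + 9b + 3c + d = -69
  64a + 16b + 4c + d = -514/3
  125a + 25b + 5c + d = -1031/3
  216a + 36b + 6c + d = -604
Solving the system yields a = -3, b = 1, c = 5/3, d = -2.
So q(t) = -3t^3 + t^2 + (5/3)t - 2.
Check: q(3) = -69. ✓

q(t) = -3t^3 + t^2 + (5/3)t - 2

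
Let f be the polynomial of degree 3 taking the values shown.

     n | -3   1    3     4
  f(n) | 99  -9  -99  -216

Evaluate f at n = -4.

Using the Lagrange interpolation formula with nodes -3, 1, 3, 4:
  L_0(n) = (n - 1)(n - 3)(n - 4) / -168
  L_1(n) = (n + 3)(n - 3)(n - 4) / 24
  L_2(n) = (n + 3)(n - 1)(n - 4) / -12
  L_3(n) = (n + 3)(n - 1)(n - 3) / 21
Then f(n) = 99·L_0(n) - 9·L_1(n) - 99·L_2(n) - 216·L_3(n).
Expanding and collecting terms gives f(n) = -3n^3 - 6n.
Evaluating at n = -4: f(-4) = 216.

216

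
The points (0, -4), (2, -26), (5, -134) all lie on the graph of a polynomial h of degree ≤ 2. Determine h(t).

h(t) = -5t^2 - t - 4

Using the Lagrange interpolation formula with nodes 0, 2, 5:
  L_0(t) = (t - 2)(t - 5) / 10
  L_1(t) = t(t - 5) / -6
  L_2(t) = t(t - 2) / 15
Then h(t) = -4·L_0(t) - 26·L_1(t) - 134·L_2(t).
Expanding and collecting terms gives h(t) = -5t^2 - t - 4.
Check: h(2) = -26. ✓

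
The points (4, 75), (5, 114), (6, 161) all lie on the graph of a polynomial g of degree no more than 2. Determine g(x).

Using the Lagrange interpolation formula with nodes 4, 5, 6:
  L_0(x) = (x - 5)(x - 6) / 2
  L_1(x) = (x - 4)(x - 6) / -1
  L_2(x) = (x - 4)(x - 5) / 2
Then g(x) = 75·L_0(x) + 114·L_1(x) + 161·L_2(x).
Expanding and collecting terms gives g(x) = 4x^2 + 3x - 1.
Check: g(4) = 75. ✓

g(x) = 4x^2 + 3x - 1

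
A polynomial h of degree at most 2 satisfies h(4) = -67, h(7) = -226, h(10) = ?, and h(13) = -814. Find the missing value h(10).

On equispaced nodes a degree-2 polynomial has vanishing third forward difference, so
  - h(4) + 3·h(7) - 3·h(10) + h(13) = 0.
Substituting the known values and solving for h(10):
  -3·h(10) = 1425
  h(10) = -475.

-475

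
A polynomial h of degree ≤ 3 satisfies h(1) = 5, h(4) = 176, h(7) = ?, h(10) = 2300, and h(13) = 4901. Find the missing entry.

833

On equispaced nodes a degree-3 polynomial has vanishing fourth forward difference, so
  h(1) - 4·h(4) + 6·h(7) - 4·h(10) + h(13) = 0.
Substituting the known values and solving for h(7):
  6·h(7) = 4998
  h(7) = 833.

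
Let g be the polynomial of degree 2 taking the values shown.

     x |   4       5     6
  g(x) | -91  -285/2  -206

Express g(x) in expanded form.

Using the Lagrange interpolation formula with nodes 4, 5, 6:
  L_0(x) = (x - 5)(x - 6) / 2
  L_1(x) = (x - 4)(x - 6) / -1
  L_2(x) = (x - 4)(x - 5) / 2
Then g(x) = -91·L_0(x) - 285/2·L_1(x) - 206·L_2(x).
Expanding and collecting terms gives g(x) = -6x² + (5/2)x - 5.
Check: g(4) = -91. ✓

g(x) = -6x^2 + (5/2)x - 5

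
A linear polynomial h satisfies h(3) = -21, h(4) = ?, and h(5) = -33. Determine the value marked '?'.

The 2 known points determine the degree-1 polynomial uniquely.
Write h(n) = an + b. Substituting each data point gives a linear system:
  3a + b = -21
  5a + b = -33
Solving the system yields a = -6, b = -3.
So h(n) = -6n - 3.
Then h(4) = -27.

-27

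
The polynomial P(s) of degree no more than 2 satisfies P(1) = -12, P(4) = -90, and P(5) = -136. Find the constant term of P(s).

Write P(s) = as^2 + bs + c. Substituting each data point gives a linear system:
  a + b + c = -12
  16a + 4b + c = -90
  25a + 5b + c = -136
Solving the system yields a = -5, b = -1, c = -6.
So P(s) = -5s^2 - s - 6.
The constant term is -6.

-6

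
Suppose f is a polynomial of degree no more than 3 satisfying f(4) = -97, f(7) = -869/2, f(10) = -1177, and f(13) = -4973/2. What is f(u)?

f(u) = -u^3 - (3/2)u^2 - 3u + 3

Write f(u) = au^3 + bu^2 + cu + d. Substituting each data point gives a linear system:
  64a + 16b + 4c + d = -97
  343a + 49b + 7c + d = -869/2
  1000a + 100b + 10c + d = -1177
  2197a + 169b + 13c + d = -4973/2
Solving the system yields a = -1, b = -3/2, c = -3, d = 3.
So f(u) = -u³ - (3/2)u² - 3u + 3.
Check: f(7) = -869/2. ✓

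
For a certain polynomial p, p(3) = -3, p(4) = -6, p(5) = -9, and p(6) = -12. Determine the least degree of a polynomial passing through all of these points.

Forward differences of the values at s = 3, 4, 5, 6:
  p  : -3  -6  -9  -12
  Δ  : -3  -3  -3
  Δ^2: 0  0
  Δ^3: 0
The first differences are constant (-3) and nonzero, while all higher differences vanish, so the minimal degree is 1.

1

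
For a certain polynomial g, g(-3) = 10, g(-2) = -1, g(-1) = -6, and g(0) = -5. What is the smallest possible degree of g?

Forward differences of the values at u = -3, -2, -1, 0:
  g  : 10  -1  -6  -5
  Δ  : -11  -5  1
  Δ^2: 6  6
  Δ^3: 0
The second differences are constant (6) and nonzero, while all higher differences vanish, so the minimal degree is 2.

2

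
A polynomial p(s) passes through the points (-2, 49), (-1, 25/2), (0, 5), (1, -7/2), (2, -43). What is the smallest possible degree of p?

3

Forward differences of the values at s = -2, -1, 0, 1, 2:
  p  : 49  25/2  5  -7/2  -43
  Δ  : -73/2  -15/2  -17/2  -79/2
  Δ^2: 29  -1  -31
  Δ^3: -30  -30
  Δ^4: 0
The third differences are constant (-30) and nonzero, while all higher differences vanish, so the minimal degree is 3.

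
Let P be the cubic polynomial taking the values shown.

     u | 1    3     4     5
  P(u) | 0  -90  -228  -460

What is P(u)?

Write P(u) = au^3 + bu^2 + cu + d. Substituting each data point gives a linear system:
  a + b + c + d = 0
  27a + 9b + 3c + d = -90
  64a + 16b + 4c + d = -228
  125a + 25b + 5c + d = -460
Solving the system yields a = -4, b = 1, c = 3, d = 0.
So P(u) = -4u^3 + u^2 + 3u.
Check: P(5) = -460. ✓

P(u) = -4u^3 + u^2 + 3u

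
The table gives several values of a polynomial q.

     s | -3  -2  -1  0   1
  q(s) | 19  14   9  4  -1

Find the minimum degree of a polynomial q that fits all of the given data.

Forward differences of the values at s = -3, -2, -1, 0, 1:
  q  : 19  14  9  4  -1
  Δ  : -5  -5  -5  -5
  Δ^2: 0  0  0
  Δ^3: 0  0
  Δ^4: 0
The first differences are constant (-5) and nonzero, while all higher differences vanish, so the minimal degree is 1.

1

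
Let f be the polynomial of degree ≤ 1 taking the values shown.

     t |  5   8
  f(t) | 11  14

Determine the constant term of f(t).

Write f(t) = at + b. Substituting each data point gives a linear system:
  5a + b = 11
  8a + b = 14
Solving the system yields a = 1, b = 6.
So f(t) = t + 6.
The constant term is 6.

6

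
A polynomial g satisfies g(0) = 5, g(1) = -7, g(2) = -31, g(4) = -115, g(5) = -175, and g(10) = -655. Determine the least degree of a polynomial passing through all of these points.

2

Divided differences on the nodes 0, 1, 2, 4, 5, 10:
  order 0: 5  -7  -31  -115  -175  -655
  order 1: -12  -24  -42  -60  -96
  order 2: -6  -6  -6  -6
  order 3: 0  0  0
  order 4: 0  0
  order 5: 0
The order-2 divided differences are all -6 (nonzero) and every higher order vanishes, so the data lies on a polynomial of degree exactly 2.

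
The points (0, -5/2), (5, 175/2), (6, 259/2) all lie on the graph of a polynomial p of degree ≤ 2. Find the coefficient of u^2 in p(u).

Write p(u) = au^2 + bu + c. Substituting each data point gives a linear system:
  c = -5/2
  25a + 5b + c = 175/2
  36a + 6b + c = 259/2
Solving the system yields a = 4, b = -2, c = -5/2.
So p(u) = 4u^2 - 2u - 5/2.
The leading coefficient is 4.

4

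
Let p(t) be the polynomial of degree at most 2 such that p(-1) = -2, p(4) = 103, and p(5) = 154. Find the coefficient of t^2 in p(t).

5

Write p(t) = at^2 + bt + c. Substituting each data point gives a linear system:
  a - b + c = -2
  16a + 4b + c = 103
  25a + 5b + c = 154
Solving the system yields a = 5, b = 6, c = -1.
So p(t) = 5t² + 6t - 1.
The leading coefficient is 5.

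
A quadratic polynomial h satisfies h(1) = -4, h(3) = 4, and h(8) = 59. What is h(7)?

Write h(u) = au^2 + bu + c. Substituting each data point gives a linear system:
  a + b + c = -4
  9a + 3b + c = 4
  64a + 8b + c = 59
Solving the system yields a = 1, b = 0, c = -5.
So h(u) = u^2 - 5.
Then h(7) = 44.

44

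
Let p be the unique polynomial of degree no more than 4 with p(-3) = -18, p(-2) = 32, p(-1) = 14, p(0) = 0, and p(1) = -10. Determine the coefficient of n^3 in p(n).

-6

Write p(n) = an^4 + bn^3 + cn^2 + dn + e. Substituting each data point gives a linear system:
  81a - 27b + 9c - 3d + e = -18
  16a - 8b + 4c - 2d + e = 32
  a - b + c - d + e = 14
  e = 0
  a + b + c + d + e = -10
Solving the system yields a = -3, b = -6, c = 5, d = -6, e = 0.
So p(n) = -3n⁴ - 6n³ + 5n² - 6n.
The coefficient of n^3 is -6.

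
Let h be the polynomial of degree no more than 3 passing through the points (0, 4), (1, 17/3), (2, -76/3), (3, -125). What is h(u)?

h(u) = -6u^3 + (5/3)u^2 + 6u + 4

Using the Lagrange interpolation formula with nodes 0, 1, 2, 3:
  L_0(u) = (u - 1)(u - 2)(u - 3) / -6
  L_1(u) = u(u - 2)(u - 3) / 2
  L_2(u) = u(u - 1)(u - 3) / -2
  L_3(u) = u(u - 1)(u - 2) / 6
Then h(u) = 4·L_0(u) + 17/3·L_1(u) - 76/3·L_2(u) - 125·L_3(u).
Expanding and collecting terms gives h(u) = -6u^3 + (5/3)u^2 + 6u + 4.
Check: h(2) = -76/3. ✓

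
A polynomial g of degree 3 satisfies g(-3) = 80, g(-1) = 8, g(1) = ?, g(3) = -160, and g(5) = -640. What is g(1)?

On equispaced nodes a degree-3 polynomial has vanishing fourth forward difference, so
  g(-3) - 4·g(-1) + 6·g(1) - 4·g(3) + g(5) = 0.
Substituting the known values and solving for g(1):
  6·g(1) = -48
  g(1) = -8.

-8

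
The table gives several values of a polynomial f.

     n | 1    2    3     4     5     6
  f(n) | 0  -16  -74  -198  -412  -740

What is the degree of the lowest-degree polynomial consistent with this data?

Divided differences on the nodes 1, 2, 3, 4, 5, 6:
  order 0: 0  -16  -74  -198  -412  -740
  order 1: -16  -58  -124  -214  -328
  order 2: -21  -33  -45  -57
  order 3: -4  -4  -4
  order 4: 0  0
  order 5: 0
The order-3 divided differences are all -4 (nonzero) and every higher order vanishes, so the data lies on a polynomial of degree exactly 3.

3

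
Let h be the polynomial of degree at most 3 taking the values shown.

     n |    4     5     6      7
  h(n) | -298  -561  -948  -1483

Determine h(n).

Using the Lagrange interpolation formula with nodes 4, 5, 6, 7:
  L_0(n) = (n - 5)(n - 6)(n - 7) / -6
  L_1(n) = (n - 4)(n - 6)(n - 7) / 2
  L_2(n) = (n - 4)(n - 5)(n - 7) / -2
  L_3(n) = (n - 4)(n - 5)(n - 6) / 6
Then h(n) = -298·L_0(n) - 561·L_1(n) - 948·L_2(n) - 1483·L_3(n).
Expanding and collecting terms gives h(n) = -4n^3 - 2n^2 - n - 6.
Check: h(7) = -1483. ✓

h(n) = -4n^3 - 2n^2 - n - 6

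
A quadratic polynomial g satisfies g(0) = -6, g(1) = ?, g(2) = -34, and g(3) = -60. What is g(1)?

On equispaced nodes a degree-2 polynomial has vanishing third forward difference, so
  - g(0) + 3·g(1) - 3·g(2) + g(3) = 0.
Substituting the known values and solving for g(1):
  3·g(1) = -48
  g(1) = -16.

-16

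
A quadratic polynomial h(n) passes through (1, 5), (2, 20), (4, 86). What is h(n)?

h(n) = 6n^2 - 3n + 2

Write h(n) = an^2 + bn + c. Substituting each data point gives a linear system:
  a + b + c = 5
  4a + 2b + c = 20
  16a + 4b + c = 86
Solving the system yields a = 6, b = -3, c = 2.
So h(n) = 6n² - 3n + 2.
Check: h(1) = 5. ✓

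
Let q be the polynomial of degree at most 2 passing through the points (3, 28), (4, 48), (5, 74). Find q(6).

Forward differences of the values at x = 3, 4, 5:
  q  : 28  48  74
  Δ  : 20  26
  Δ^2: 6
The second differences are constant, confirming degree 2.
Interpolating (Newton forward form) and evaluating at x = 6 gives q(6) = 106.

106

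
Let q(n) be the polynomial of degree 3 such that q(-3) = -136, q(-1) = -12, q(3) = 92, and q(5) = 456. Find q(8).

Write q(n) = an^3 + bn^2 + cn + d. Substituting each data point gives a linear system:
  -27a + 9b - 3c + d = -136
  -a + b - c + d = -12
  27a + 9b + 3c + d = 92
  125a + 25b + 5c + d = 456
Solving the system yields a = 4, b = -2, c = 2, d = -4.
So q(n) = 4n^3 - 2n^2 + 2n - 4.
Then q(8) = 1932.

1932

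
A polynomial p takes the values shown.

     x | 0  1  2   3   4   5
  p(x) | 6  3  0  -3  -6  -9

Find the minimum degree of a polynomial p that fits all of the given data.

1

Forward differences of the values at x = 0, 1, 2, 3, 4, 5:
  p  : 6  3  0  -3  -6  -9
  Δ  : -3  -3  -3  -3  -3
  Δ^2: 0  0  0  0
  Δ^3: 0  0  0
  Δ^4: 0  0
  Δ^5: 0
The first differences are constant (-3) and nonzero, while all higher differences vanish, so the minimal degree is 1.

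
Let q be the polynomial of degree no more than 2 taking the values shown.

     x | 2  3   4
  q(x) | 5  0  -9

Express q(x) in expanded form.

q(x) = -2x^2 + 5x + 3

Write q(x) = ax^2 + bx + c. Substituting each data point gives a linear system:
  4a + 2b + c = 5
  9a + 3b + c = 0
  16a + 4b + c = -9
Solving the system yields a = -2, b = 5, c = 3.
So q(x) = -2x² + 5x + 3.
Check: q(2) = 5. ✓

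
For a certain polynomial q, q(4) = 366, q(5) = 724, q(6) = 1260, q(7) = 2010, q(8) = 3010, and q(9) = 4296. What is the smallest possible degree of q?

Forward differences of the values at x = 4, 5, 6, 7, 8, 9:
  q  : 366  724  1260  2010  3010  4296
  Δ  : 358  536  750  1000  1286
  Δ^2: 178  214  250  286
  Δ^3: 36  36  36
  Δ^4: 0  0
  Δ^5: 0
The third differences are constant (36) and nonzero, while all higher differences vanish, so the minimal degree is 3.

3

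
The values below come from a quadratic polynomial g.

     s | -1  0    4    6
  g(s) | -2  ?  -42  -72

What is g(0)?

The 3 known points determine the degree-2 polynomial uniquely.
Write g(s) = as^2 + bs + c. Substituting each data point gives a linear system:
  a - b + c = -2
  16a + 4b + c = -42
  36a + 6b + c = -72
Solving the system yields a = -1, b = -5, c = -6.
So g(s) = -s² - 5s - 6.
Then g(0) = -6.

-6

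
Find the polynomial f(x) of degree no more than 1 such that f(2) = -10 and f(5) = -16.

Using the Lagrange interpolation formula with nodes 2, 5:
  L_0(x) = (x - 5) / -3
  L_1(x) = (x - 2) / 3
Then f(x) = -10·L_0(x) - 16·L_1(x).
Expanding and collecting terms gives f(x) = -2x - 6.
Check: f(5) = -16. ✓

f(x) = -2x - 6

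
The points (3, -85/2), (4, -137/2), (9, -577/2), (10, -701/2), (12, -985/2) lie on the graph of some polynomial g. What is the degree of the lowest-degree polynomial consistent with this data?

Divided differences on the nodes 3, 4, 9, 10, 12:
  order 0: -85/2  -137/2  -577/2  -701/2  -985/2
  order 1: -26  -44  -62  -71
  order 2: -3  -3  -3
  order 3: 0  0
  order 4: 0
The order-2 divided differences are all -3 (nonzero) and every higher order vanishes, so the data lies on a polynomial of degree exactly 2.

2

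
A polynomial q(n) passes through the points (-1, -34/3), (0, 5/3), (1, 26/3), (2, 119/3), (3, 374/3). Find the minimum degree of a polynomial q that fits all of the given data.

Forward differences of the values at n = -1, 0, 1, 2, 3:
  q  : -34/3  5/3  26/3  119/3  374/3
  Δ  : 13  7  31  85
  Δ^2: -6  24  54
  Δ^3: 30  30
  Δ^4: 0
The third differences are constant (30) and nonzero, while all higher differences vanish, so the minimal degree is 3.

3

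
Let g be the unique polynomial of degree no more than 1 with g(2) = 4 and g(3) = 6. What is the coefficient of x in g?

Write g(x) = ax + b. Substituting each data point gives a linear system:
  2a + b = 4
  3a + b = 6
Solving the system yields a = 2, b = 0.
So g(x) = 2x.
The leading coefficient is 2.

2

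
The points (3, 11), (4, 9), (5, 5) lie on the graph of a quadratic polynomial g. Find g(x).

Write g(x) = ax^2 + bx + c. Substituting each data point gives a linear system:
  9a + 3b + c = 11
  16a + 4b + c = 9
  25a + 5b + c = 5
Solving the system yields a = -1, b = 5, c = 5.
So g(x) = -x^2 + 5x + 5.
Check: g(4) = 9. ✓

g(x) = -x^2 + 5x + 5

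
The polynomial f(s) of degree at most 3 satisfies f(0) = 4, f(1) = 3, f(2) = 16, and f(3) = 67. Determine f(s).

f(s) = 4s^3 - 5s^2 + 4

Write f(s) = as^3 + bs^2 + cs + d. Substituting each data point gives a linear system:
  d = 4
  a + b + c + d = 3
  8a + 4b + 2c + d = 16
  27a + 9b + 3c + d = 67
Solving the system yields a = 4, b = -5, c = 0, d = 4.
So f(s) = 4s³ - 5s² + 4.
Check: f(0) = 4. ✓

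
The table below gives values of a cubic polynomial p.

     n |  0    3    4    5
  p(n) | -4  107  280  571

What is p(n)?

p(n) = 5n^3 - n^2 - 5n - 4

Using the Lagrange interpolation formula with nodes 0, 3, 4, 5:
  L_0(n) = (n - 3)(n - 4)(n - 5) / -60
  L_1(n) = n(n - 4)(n - 5) / 6
  L_2(n) = n(n - 3)(n - 5) / -4
  L_3(n) = n(n - 3)(n - 4) / 10
Then p(n) = -4·L_0(n) + 107·L_1(n) + 280·L_2(n) + 571·L_3(n).
Expanding and collecting terms gives p(n) = 5n³ - n² - 5n - 4.
Check: p(5) = 571. ✓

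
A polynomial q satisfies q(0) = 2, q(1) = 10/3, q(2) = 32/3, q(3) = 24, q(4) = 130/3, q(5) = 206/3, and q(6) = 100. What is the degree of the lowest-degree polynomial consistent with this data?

Forward differences of the values at t = 0, 1, 2, 3, 4, 5, 6:
  q  : 2  10/3  32/3  24  130/3  206/3  100
  Δ  : 4/3  22/3  40/3  58/3  76/3  94/3
  Δ^2: 6  6  6  6  6
  Δ^3: 0  0  0  0
  Δ^4: 0  0  0
  Δ^5: 0  0
  Δ^6: 0
The second differences are constant (6) and nonzero, while all higher differences vanish, so the minimal degree is 2.

2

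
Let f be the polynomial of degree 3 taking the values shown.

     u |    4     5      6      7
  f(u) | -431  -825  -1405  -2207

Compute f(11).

Write f(u) = au^3 + bu^2 + cu + d. Substituting each data point gives a linear system:
  64a + 16b + 4c + d = -431
  125a + 25b + 5c + d = -825
  216a + 36b + 6c + d = -1405
  343a + 49b + 7c + d = -2207
Solving the system yields a = -6, b = -3, c = -1, d = 5.
So f(u) = -6u³ - 3u² - u + 5.
Then f(11) = -8355.

-8355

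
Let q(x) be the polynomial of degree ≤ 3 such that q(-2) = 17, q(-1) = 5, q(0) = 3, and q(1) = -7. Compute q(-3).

Write q(x) = ax^3 + bx^2 + cx + d. Substituting each data point gives a linear system:
  -8a + 4b - 2c + d = 17
  -a + b - c + d = 5
  d = 3
  a + b + c + d = -7
Solving the system yields a = -3, b = -4, c = -3, d = 3.
So q(x) = -3x³ - 4x² - 3x + 3.
Then q(-3) = 57.

57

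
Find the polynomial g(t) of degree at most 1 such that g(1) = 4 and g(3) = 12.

Using the Lagrange interpolation formula with nodes 1, 3:
  L_0(t) = (t - 3) / -2
  L_1(t) = (t - 1) / 2
Then g(t) = 4·L_0(t) + 12·L_1(t).
Expanding and collecting terms gives g(t) = 4t.
Check: g(1) = 4. ✓

g(t) = 4t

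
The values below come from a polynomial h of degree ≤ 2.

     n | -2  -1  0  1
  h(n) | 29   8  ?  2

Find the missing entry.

-1

On equispaced nodes a degree-2 polynomial has vanishing third forward difference, so
  - h(-2) + 3·h(-1) - 3·h(0) + h(1) = 0.
Substituting the known values and solving for h(0):
  -3·h(0) = 3
  h(0) = -1.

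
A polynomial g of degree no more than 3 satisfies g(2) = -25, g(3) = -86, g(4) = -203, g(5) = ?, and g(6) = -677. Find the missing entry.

The 4 known points determine the degree-3 polynomial uniquely.
Write g(t) = at^3 + bt^2 + ct + d. Substituting each data point gives a linear system:
  8a + 4b + 2c + d = -25
  27a + 9b + 3c + d = -86
  64a + 16b + 4c + d = -203
  216a + 36b + 6c + d = -677
Solving the system yields a = -3, b = -1, c = 1, d = 1.
So g(t) = -3t³ - t² + t + 1.
Then g(5) = -394.

-394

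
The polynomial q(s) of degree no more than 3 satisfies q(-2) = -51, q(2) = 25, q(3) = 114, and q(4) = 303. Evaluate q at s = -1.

-2

Write q(s) = as^3 + bs^2 + cs + d. Substituting each data point gives a linear system:
  -8a + 4b - 2c + d = -51
  8a + 4b + 2c + d = 25
  27a + 9b + 3c + d = 114
  64a + 16b + 4c + d = 303
Solving the system yields a = 6, b = -4, c = -5, d = 3.
So q(s) = 6s^3 - 4s^2 - 5s + 3.
Then q(-1) = -2.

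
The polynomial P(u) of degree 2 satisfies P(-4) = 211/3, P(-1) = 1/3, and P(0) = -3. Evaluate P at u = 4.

Write P(u) = au^2 + bu + c. Substituting each data point gives a linear system:
  16a - 4b + c = 211/3
  a - b + c = 1/3
  c = -3
Solving the system yields a = 5, b = 5/3, c = -3.
So P(u) = 5u^2 + (5/3)u - 3.
Then P(4) = 251/3.

251/3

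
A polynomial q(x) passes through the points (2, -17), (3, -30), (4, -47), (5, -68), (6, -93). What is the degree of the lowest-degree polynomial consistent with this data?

Forward differences of the values at x = 2, 3, 4, 5, 6:
  q  : -17  -30  -47  -68  -93
  Δ  : -13  -17  -21  -25
  Δ^2: -4  -4  -4
  Δ^3: 0  0
  Δ^4: 0
The second differences are constant (-4) and nonzero, while all higher differences vanish, so the minimal degree is 2.

2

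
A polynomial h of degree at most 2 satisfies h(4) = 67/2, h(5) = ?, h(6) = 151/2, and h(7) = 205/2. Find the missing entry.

105/2

The 3 known points determine the degree-2 polynomial uniquely.
Write h(n) = an^2 + bn + c. Substituting each data point gives a linear system:
  16a + 4b + c = 67/2
  36a + 6b + c = 151/2
  49a + 7b + c = 205/2
Solving the system yields a = 2, b = 1, c = -5/2.
So h(n) = 2n^2 + n - 5/2.
Then h(5) = 105/2.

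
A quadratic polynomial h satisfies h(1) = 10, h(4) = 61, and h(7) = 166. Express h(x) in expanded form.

Write h(x) = ax^2 + bx + c. Substituting each data point gives a linear system:
  a + b + c = 10
  16a + 4b + c = 61
  49a + 7b + c = 166
Solving the system yields a = 3, b = 2, c = 5.
So h(x) = 3x² + 2x + 5.
Check: h(1) = 10. ✓

h(x) = 3x^2 + 2x + 5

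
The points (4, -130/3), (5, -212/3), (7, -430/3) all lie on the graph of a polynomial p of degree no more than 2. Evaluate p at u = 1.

8/3

Write p(u) = au^2 + bu + c. Substituting each data point gives a linear system:
  16a + 4b + c = -130/3
  25a + 5b + c = -212/3
  49a + 7b + c = -430/3
Solving the system yields a = -3, b = -1/3, c = 6.
So p(u) = -3u^2 - (1/3)u + 6.
Then p(1) = 8/3.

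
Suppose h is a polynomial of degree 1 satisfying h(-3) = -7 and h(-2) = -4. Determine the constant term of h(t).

Write h(t) = at + b. Substituting each data point gives a linear system:
  -3a + b = -7
  -2a + b = -4
Solving the system yields a = 3, b = 2.
So h(t) = 3t + 2.
The constant term is 2.

2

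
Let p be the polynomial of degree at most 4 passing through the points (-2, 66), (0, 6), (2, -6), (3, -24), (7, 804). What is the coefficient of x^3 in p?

Write p(x) = ax^4 + bx^3 + cx^2 + dx + e. Substituting each data point gives a linear system:
  16a - 8b + 4c - 2d + e = 66
  e = 6
  16a + 8b + 4c + 2d + e = -6
  81a + 27b + 9c + 3d + e = -24
  2401a + 343b + 49c + 7d + e = 804
Solving the system yields a = 1, b = -5, c = 2, d = 2, e = 6.
So p(x) = x⁴ - 5x³ + 2x² + 2x + 6.
The coefficient of x^3 is -5.

-5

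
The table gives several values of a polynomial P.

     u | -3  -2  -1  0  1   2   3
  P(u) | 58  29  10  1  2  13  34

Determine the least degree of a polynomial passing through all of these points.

Forward differences of the values at u = -3, -2, -1, 0, 1, 2, 3:
  P  : 58  29  10  1  2  13  34
  Δ  : -29  -19  -9  1  11  21
  Δ^2: 10  10  10  10  10
  Δ^3: 0  0  0  0
  Δ^4: 0  0  0
  Δ^5: 0  0
  Δ^6: 0
The second differences are constant (10) and nonzero, while all higher differences vanish, so the minimal degree is 2.

2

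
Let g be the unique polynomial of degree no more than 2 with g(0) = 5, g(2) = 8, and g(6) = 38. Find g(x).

Write g(x) = ax^2 + bx + c. Substituting each data point gives a linear system:
  c = 5
  4a + 2b + c = 8
  36a + 6b + c = 38
Solving the system yields a = 1, b = -1/2, c = 5.
So g(x) = x^2 - (1/2)x + 5.
Check: g(2) = 8. ✓

g(x) = x^2 - (1/2)x + 5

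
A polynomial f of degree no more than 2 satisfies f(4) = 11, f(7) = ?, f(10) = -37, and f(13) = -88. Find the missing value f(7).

-4

On equispaced nodes a degree-2 polynomial has vanishing third forward difference, so
  - f(4) + 3·f(7) - 3·f(10) + f(13) = 0.
Substituting the known values and solving for f(7):
  3·f(7) = -12
  f(7) = -4.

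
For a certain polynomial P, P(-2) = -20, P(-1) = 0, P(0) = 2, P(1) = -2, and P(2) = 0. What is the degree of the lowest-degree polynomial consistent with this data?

3

Forward differences of the values at u = -2, -1, 0, 1, 2:
  P  : -20  0  2  -2  0
  Δ  : 20  2  -4  2
  Δ^2: -18  -6  6
  Δ^3: 12  12
  Δ^4: 0
The third differences are constant (12) and nonzero, while all higher differences vanish, so the minimal degree is 3.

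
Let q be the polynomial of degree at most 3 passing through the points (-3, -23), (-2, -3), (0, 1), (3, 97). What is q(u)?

Using the Lagrange interpolation formula with nodes -3, -2, 0, 3:
  L_0(u) = (u + 2)u(u - 3) / -18
  L_1(u) = (u + 3)u(u - 3) / 10
  L_2(u) = (u + 3)(u + 2)(u - 3) / -18
  L_3(u) = (u + 3)(u + 2)u / 90
Then q(u) = -23·L_0(u) - 3·L_1(u) + 1·L_2(u) + 97·L_3(u).
Expanding and collecting terms gives q(u) = 2u³ + 4u² + 2u + 1.
Check: q(0) = 1. ✓

q(u) = 2u^3 + 4u^2 + 2u + 1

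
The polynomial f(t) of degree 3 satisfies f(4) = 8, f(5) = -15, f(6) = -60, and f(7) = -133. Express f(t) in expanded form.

f(t) = -t^3 + 4t^2 + 2t

Write f(t) = at^3 + bt^2 + ct + d. Substituting each data point gives a linear system:
  64a + 16b + 4c + d = 8
  125a + 25b + 5c + d = -15
  216a + 36b + 6c + d = -60
  343a + 49b + 7c + d = -133
Solving the system yields a = -1, b = 4, c = 2, d = 0.
So f(t) = -t^3 + 4t^2 + 2t.
Check: f(7) = -133. ✓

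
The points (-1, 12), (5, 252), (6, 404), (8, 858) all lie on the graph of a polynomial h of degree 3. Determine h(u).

h(u) = u^3 + 6u^2 - 5u + 2

Write h(u) = au^3 + bu^2 + cu + d. Substituting each data point gives a linear system:
  -a + b - c + d = 12
  125a + 25b + 5c + d = 252
  216a + 36b + 6c + d = 404
  512a + 64b + 8c + d = 858
Solving the system yields a = 1, b = 6, c = -5, d = 2.
So h(u) = u^3 + 6u^2 - 5u + 2.
Check: h(6) = 404. ✓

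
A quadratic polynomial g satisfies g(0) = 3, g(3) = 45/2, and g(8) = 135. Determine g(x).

Write g(x) = ax^2 + bx + c. Substituting each data point gives a linear system:
  c = 3
  9a + 3b + c = 45/2
  64a + 8b + c = 135
Solving the system yields a = 2, b = 1/2, c = 3.
So g(x) = 2x^2 + (1/2)x + 3.
Check: g(0) = 3. ✓

g(x) = 2x^2 + (1/2)x + 3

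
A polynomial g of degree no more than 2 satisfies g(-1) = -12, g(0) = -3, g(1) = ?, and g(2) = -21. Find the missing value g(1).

The 3 known points determine the degree-2 polynomial uniquely.
Write g(s) = as^2 + bs + c. Substituting each data point gives a linear system:
  a - b + c = -12
  c = -3
  4a + 2b + c = -21
Solving the system yields a = -6, b = 3, c = -3.
So g(s) = -6s^2 + 3s - 3.
Then g(1) = -6.

-6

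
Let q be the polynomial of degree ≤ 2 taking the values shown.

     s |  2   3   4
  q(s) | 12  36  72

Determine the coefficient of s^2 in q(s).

Write q(s) = as^2 + bs + c. Substituting each data point gives a linear system:
  4a + 2b + c = 12
  9a + 3b + c = 36
  16a + 4b + c = 72
Solving the system yields a = 6, b = -6, c = 0.
So q(s) = 6s^2 - 6s.
The leading coefficient is 6.

6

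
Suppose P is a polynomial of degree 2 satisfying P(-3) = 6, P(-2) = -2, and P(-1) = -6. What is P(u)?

P(u) = 2u^2 + 2u - 6

Write P(u) = au^2 + bu + c. Substituting each data point gives a linear system:
  9a - 3b + c = 6
  4a - 2b + c = -2
  a - b + c = -6
Solving the system yields a = 2, b = 2, c = -6.
So P(u) = 2u² + 2u - 6.
Check: P(-2) = -2. ✓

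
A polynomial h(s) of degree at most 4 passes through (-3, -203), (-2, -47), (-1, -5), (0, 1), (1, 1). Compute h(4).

-455

Using the Lagrange interpolation formula with nodes -3, -2, -1, 0, 1:
  L_0(s) = (s + 2)(s + 1)s(s - 1) / 24
  L_1(s) = (s + 3)(s + 1)s(s - 1) / -6
  L_2(s) = (s + 3)(s + 2)s(s - 1) / 4
  L_3(s) = (s + 3)(s + 2)(s + 1)(s - 1) / -6
  L_4(s) = (s + 3)(s + 2)(s + 1)s / 24
Then h(s) = -203·L_0(s) - 47·L_1(s) - 5·L_2(s) + 1·L_3(s) + 1·L_4(s).
Expanding and collecting terms gives h(s) = -2s^4 + s^3 - s^2 + 2s + 1.
Evaluating at s = 4: h(4) = -455.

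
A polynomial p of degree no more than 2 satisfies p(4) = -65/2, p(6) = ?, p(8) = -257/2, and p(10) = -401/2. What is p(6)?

On equispaced nodes a degree-2 polynomial has vanishing third forward difference, so
  - p(4) + 3·p(6) - 3·p(8) + p(10) = 0.
Substituting the known values and solving for p(6):
  3·p(6) = -435/2
  p(6) = -145/2.

-145/2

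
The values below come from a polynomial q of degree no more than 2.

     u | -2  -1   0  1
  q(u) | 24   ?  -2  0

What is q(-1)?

The 3 known points determine the degree-2 polynomial uniquely.
Write q(u) = au^2 + bu + c. Substituting each data point gives a linear system:
  4a - 2b + c = 24
  c = -2
  a + b + c = 0
Solving the system yields a = 5, b = -3, c = -2.
So q(u) = 5u^2 - 3u - 2.
Then q(-1) = 6.

6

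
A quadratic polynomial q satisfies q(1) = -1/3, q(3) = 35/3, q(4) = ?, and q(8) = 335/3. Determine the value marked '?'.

The 3 known points determine the degree-2 polynomial uniquely.
Write q(n) = an^2 + bn + c. Substituting each data point gives a linear system:
  a + b + c = -1/3
  9a + 3b + c = 35/3
  64a + 8b + c = 335/3
Solving the system yields a = 2, b = -2, c = -1/3.
So q(n) = 2n² - 2n - 1/3.
Then q(4) = 71/3.

71/3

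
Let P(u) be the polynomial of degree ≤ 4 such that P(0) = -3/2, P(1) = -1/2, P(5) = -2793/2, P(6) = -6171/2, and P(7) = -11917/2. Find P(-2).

-91/2

Write P(u) = au^4 + bu^3 + cu^2 + du + e. Substituting each data point gives a linear system:
  e = -3/2
  a + b + c + d + e = -1/2
  625a + 125b + 25c + 5d + e = -2793/2
  1296a + 216b + 36c + 6d + e = -6171/2
  2401a + 343b + 49c + 7d + e = -11917/2
Solving the system yields a = -3, b = 3, c = 5, d = -4, e = -3/2.
So P(u) = -3u^4 + 3u^3 + 5u^2 - 4u - 3/2.
Then P(-2) = -91/2.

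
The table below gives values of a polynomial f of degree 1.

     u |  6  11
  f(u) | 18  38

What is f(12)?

42

Write f(u) = au + b. Substituting each data point gives a linear system:
  6a + b = 18
  11a + b = 38
Solving the system yields a = 4, b = -6.
So f(u) = 4u - 6.
Then f(12) = 42.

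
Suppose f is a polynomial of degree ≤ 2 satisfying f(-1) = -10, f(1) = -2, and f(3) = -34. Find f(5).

Using the Lagrange interpolation formula with nodes -1, 1, 3:
  L_0(x) = (x - 1)(x - 3) / 8
  L_1(x) = (x + 1)(x - 3) / -4
  L_2(x) = (x + 1)(x - 1) / 8
Then f(x) = -10·L_0(x) - 2·L_1(x) - 34·L_2(x).
Expanding and collecting terms gives f(x) = -5x² + 4x - 1.
Evaluating at x = 5: f(5) = -106.

-106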